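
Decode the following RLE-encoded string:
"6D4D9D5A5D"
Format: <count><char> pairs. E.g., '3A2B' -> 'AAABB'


Expanding each <count><char> pair:
  6D -> 'DDDDDD'
  4D -> 'DDDD'
  9D -> 'DDDDDDDDD'
  5A -> 'AAAAA'
  5D -> 'DDDDD'

Decoded = DDDDDDDDDDDDDDDDDDDAAAAADDDDD


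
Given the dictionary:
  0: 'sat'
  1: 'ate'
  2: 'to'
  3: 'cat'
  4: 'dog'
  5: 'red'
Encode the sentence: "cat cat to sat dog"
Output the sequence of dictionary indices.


Look up each word in the dictionary:
  'cat' -> 3
  'cat' -> 3
  'to' -> 2
  'sat' -> 0
  'dog' -> 4

Encoded: [3, 3, 2, 0, 4]


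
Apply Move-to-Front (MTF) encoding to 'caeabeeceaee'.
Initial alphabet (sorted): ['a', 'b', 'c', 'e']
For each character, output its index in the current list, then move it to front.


MTF encoding:
'c': index 2 in ['a', 'b', 'c', 'e'] -> ['c', 'a', 'b', 'e']
'a': index 1 in ['c', 'a', 'b', 'e'] -> ['a', 'c', 'b', 'e']
'e': index 3 in ['a', 'c', 'b', 'e'] -> ['e', 'a', 'c', 'b']
'a': index 1 in ['e', 'a', 'c', 'b'] -> ['a', 'e', 'c', 'b']
'b': index 3 in ['a', 'e', 'c', 'b'] -> ['b', 'a', 'e', 'c']
'e': index 2 in ['b', 'a', 'e', 'c'] -> ['e', 'b', 'a', 'c']
'e': index 0 in ['e', 'b', 'a', 'c'] -> ['e', 'b', 'a', 'c']
'c': index 3 in ['e', 'b', 'a', 'c'] -> ['c', 'e', 'b', 'a']
'e': index 1 in ['c', 'e', 'b', 'a'] -> ['e', 'c', 'b', 'a']
'a': index 3 in ['e', 'c', 'b', 'a'] -> ['a', 'e', 'c', 'b']
'e': index 1 in ['a', 'e', 'c', 'b'] -> ['e', 'a', 'c', 'b']
'e': index 0 in ['e', 'a', 'c', 'b'] -> ['e', 'a', 'c', 'b']


Output: [2, 1, 3, 1, 3, 2, 0, 3, 1, 3, 1, 0]


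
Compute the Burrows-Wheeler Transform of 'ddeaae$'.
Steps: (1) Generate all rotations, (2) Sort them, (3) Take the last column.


Rotations (sorted):
  0: $ddeaae -> last char: e
  1: aae$dde -> last char: e
  2: ae$ddea -> last char: a
  3: ddeaae$ -> last char: $
  4: deaae$d -> last char: d
  5: e$ddeaa -> last char: a
  6: eaae$dd -> last char: d


BWT = eea$dad


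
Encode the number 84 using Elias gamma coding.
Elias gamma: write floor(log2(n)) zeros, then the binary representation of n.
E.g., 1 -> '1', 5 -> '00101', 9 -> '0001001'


num_bits = floor(log2(84)) + 1 = 7
leading_zeros = num_bits - 1 = 6
binary(84) = 1010100

Elias gamma(84) = '000000' + '1010100' = 0000001010100 (13 bits)


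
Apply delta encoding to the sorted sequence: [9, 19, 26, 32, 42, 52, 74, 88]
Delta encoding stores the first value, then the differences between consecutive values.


First value: 9
Deltas:
  19 - 9 = 10
  26 - 19 = 7
  32 - 26 = 6
  42 - 32 = 10
  52 - 42 = 10
  74 - 52 = 22
  88 - 74 = 14


Delta encoded: [9, 10, 7, 6, 10, 10, 22, 14]


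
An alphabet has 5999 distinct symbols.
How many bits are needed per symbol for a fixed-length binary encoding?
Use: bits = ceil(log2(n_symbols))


log2(5999) = 12.5505
Bracket: 2^12 = 4096 < 5999 <= 2^13 = 8192
So ceil(log2(5999)) = 13

bits = ceil(log2(5999)) = ceil(12.5505) = 13 bits


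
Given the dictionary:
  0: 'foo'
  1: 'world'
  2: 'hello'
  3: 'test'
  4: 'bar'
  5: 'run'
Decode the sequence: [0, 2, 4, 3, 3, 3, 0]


Look up each index in the dictionary:
  0 -> 'foo'
  2 -> 'hello'
  4 -> 'bar'
  3 -> 'test'
  3 -> 'test'
  3 -> 'test'
  0 -> 'foo'

Decoded: "foo hello bar test test test foo"


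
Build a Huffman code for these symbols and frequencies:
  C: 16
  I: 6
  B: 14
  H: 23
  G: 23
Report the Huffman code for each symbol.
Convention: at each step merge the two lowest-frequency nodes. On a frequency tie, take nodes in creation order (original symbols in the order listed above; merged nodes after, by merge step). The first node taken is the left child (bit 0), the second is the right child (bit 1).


Huffman tree construction:
Step 1: Merge I(6) + B(14) = 20
Step 2: Merge C(16) + (I+B)(20) = 36
Step 3: Merge H(23) + G(23) = 46
Step 4: Merge (C+(I+B))(36) + (H+G)(46) = 82
Read each symbol's code off the tree from the root (left child = 0, right child = 1).

Codes:
  C: 00 (length 2)
  I: 010 (length 3)
  B: 011 (length 3)
  H: 10 (length 2)
  G: 11 (length 2)
Average code length: 184/82 = 2.2439 bits/symbol


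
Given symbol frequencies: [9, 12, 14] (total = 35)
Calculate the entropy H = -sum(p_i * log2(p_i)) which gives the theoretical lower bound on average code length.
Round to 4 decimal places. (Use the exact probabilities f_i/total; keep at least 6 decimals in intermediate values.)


Per-symbol terms -p_i * log2(p_i) with p_i = f_i/35:
  p = 9/35 = 0.257143: log2(p) = -1.959358, -p*log2(p) = 0.503835
  p = 12/35 = 0.342857: log2(p) = -1.544321, -p*log2(p) = 0.529481
  p = 14/35 = 0.400000: log2(p) = -1.321928, -p*log2(p) = 0.528771
H = 0.503835 + 0.529481 + 0.528771 = 1.562087

H = 1.5621 bits/symbol


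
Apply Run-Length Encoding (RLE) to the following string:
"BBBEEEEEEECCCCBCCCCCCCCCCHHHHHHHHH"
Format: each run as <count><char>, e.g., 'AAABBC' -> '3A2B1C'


Scanning runs left to right:
  i=0: run of 'B' x 3 -> '3B'
  i=3: run of 'E' x 7 -> '7E'
  i=10: run of 'C' x 4 -> '4C'
  i=14: run of 'B' x 1 -> '1B'
  i=15: run of 'C' x 10 -> '10C'
  i=25: run of 'H' x 9 -> '9H'

RLE = 3B7E4C1B10C9H


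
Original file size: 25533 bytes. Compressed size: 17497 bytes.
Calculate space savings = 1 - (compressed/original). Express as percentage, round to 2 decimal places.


ratio = compressed/original = 17497/25533 = 0.68527
savings = 1 - ratio = 1 - 0.68527 = 0.31473
as a percentage: 0.31473 * 100 = 31.47%

Space savings = 1 - 17497/25533 = 31.47%


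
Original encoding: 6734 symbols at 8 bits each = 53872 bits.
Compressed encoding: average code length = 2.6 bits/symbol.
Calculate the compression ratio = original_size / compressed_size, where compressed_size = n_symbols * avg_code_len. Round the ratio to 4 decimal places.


original_size = n_symbols * orig_bits = 6734 * 8 = 53872 bits
compressed_size = n_symbols * avg_code_len = 6734 * 2.6 = 17508.4 bits
ratio = original_size / compressed_size = 53872 / 17508.4 = 3.0769

Compression ratio = 3.0769


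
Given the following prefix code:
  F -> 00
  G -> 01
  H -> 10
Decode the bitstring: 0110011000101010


Decoding step by step:
Bits 01 -> G
Bits 10 -> H
Bits 01 -> G
Bits 10 -> H
Bits 00 -> F
Bits 10 -> H
Bits 10 -> H
Bits 10 -> H


Decoded message: GHGHFHHH


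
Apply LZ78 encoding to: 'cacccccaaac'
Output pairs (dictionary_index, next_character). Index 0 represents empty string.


LZ78 encoding steps:
Dictionary: {0: ''}
Step 1: w='' (idx 0), next='c' -> output (0, 'c'), add 'c' as idx 1
Step 2: w='' (idx 0), next='a' -> output (0, 'a'), add 'a' as idx 2
Step 3: w='c' (idx 1), next='c' -> output (1, 'c'), add 'cc' as idx 3
Step 4: w='cc' (idx 3), next='c' -> output (3, 'c'), add 'ccc' as idx 4
Step 5: w='a' (idx 2), next='a' -> output (2, 'a'), add 'aa' as idx 5
Step 6: w='a' (idx 2), next='c' -> output (2, 'c'), add 'ac' as idx 6


Encoded: [(0, 'c'), (0, 'a'), (1, 'c'), (3, 'c'), (2, 'a'), (2, 'c')]


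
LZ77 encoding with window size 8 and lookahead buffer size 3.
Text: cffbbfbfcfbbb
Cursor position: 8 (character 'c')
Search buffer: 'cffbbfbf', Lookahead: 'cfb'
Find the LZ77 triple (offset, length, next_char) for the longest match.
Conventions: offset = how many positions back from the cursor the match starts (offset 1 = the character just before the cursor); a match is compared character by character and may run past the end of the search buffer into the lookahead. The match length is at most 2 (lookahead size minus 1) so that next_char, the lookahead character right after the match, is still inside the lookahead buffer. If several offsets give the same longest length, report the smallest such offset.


Try each offset into the search buffer:
  offset=1 (pos 7, char 'f'): match length 0
  offset=2 (pos 6, char 'b'): match length 0
  offset=3 (pos 5, char 'f'): match length 0
  offset=4 (pos 4, char 'b'): match length 0
  offset=5 (pos 3, char 'b'): match length 0
  offset=6 (pos 2, char 'f'): match length 0
  offset=7 (pos 1, char 'f'): match length 0
  offset=8 (pos 0, char 'c'): match length 2
Longest match has length 2 at offset 8.
next_char = character at position 8 + 2 = 10 -> 'b'

Best match: offset=8, length=2 (matching 'cf' starting at position 0)
LZ77 triple: (8, 2, 'b')


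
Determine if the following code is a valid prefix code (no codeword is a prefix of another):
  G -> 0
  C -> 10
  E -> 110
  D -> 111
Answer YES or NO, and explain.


Checking each pair (does one codeword prefix another?):
  G='0' vs C='10': no prefix
  G='0' vs E='110': no prefix
  G='0' vs D='111': no prefix
  C='10' vs G='0': no prefix
  C='10' vs E='110': no prefix
  C='10' vs D='111': no prefix
  E='110' vs G='0': no prefix
  E='110' vs C='10': no prefix
  E='110' vs D='111': no prefix
  D='111' vs G='0': no prefix
  D='111' vs C='10': no prefix
  D='111' vs E='110': no prefix
No violation found over all pairs.

YES -- this is a valid prefix code. No codeword is a prefix of any other codeword.


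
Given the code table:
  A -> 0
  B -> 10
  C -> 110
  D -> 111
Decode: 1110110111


Decoding:
111 -> D
0 -> A
110 -> C
111 -> D


Result: DACD


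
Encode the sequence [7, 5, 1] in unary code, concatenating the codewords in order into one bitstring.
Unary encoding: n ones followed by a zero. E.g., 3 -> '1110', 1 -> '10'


Encode each number as n ones followed by a terminating 0:
  7 -> 11111110 (8 bits)
  5 -> 111110 (6 bits)
  1 -> 10 (2 bits)
Total length = 8 + 6 + 2 = 16 bits.

Unary([7, 5, 1]) = 1111111011111010 (16 bits)


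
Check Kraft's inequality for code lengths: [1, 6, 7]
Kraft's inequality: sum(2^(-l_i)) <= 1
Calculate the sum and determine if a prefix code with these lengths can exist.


Sum = 2^(-1) + 2^(-6) + 2^(-7)
    = 0.5 + 0.015625 + 0.0078125
    = 67/128 = 0.5234375
Since 0.5234375 <= 1, Kraft's inequality IS satisfied.
A prefix code with these lengths CAN exist.

Kraft sum = 0.5234375. Satisfied.


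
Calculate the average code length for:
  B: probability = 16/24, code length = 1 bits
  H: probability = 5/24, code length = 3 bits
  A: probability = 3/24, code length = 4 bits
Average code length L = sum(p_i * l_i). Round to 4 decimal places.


Weighted contributions p_i * l_i:
  B: (16/24) * 1 = 16/24
  H: (5/24) * 3 = 15/24
  A: (3/24) * 4 = 12/24
Sum = (16 + 15 + 12)/24 = 43/24

L = 43/24 = 1.7917 bits/symbol


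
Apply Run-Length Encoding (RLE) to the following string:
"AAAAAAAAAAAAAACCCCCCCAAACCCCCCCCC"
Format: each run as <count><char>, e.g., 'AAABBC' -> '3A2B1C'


Scanning runs left to right:
  i=0: run of 'A' x 14 -> '14A'
  i=14: run of 'C' x 7 -> '7C'
  i=21: run of 'A' x 3 -> '3A'
  i=24: run of 'C' x 9 -> '9C'

RLE = 14A7C3A9C


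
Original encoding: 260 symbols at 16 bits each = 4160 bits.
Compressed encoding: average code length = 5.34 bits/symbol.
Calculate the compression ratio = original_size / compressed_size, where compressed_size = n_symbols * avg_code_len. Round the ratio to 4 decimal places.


original_size = n_symbols * orig_bits = 260 * 16 = 4160 bits
compressed_size = n_symbols * avg_code_len = 260 * 5.34 = 1388.4 bits
ratio = original_size / compressed_size = 4160 / 1388.4 = 2.9963

Compression ratio = 2.9963


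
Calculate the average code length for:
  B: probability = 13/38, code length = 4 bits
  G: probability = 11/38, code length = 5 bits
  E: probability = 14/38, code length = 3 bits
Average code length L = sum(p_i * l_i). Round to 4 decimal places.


Weighted contributions p_i * l_i:
  B: (13/38) * 4 = 52/38
  G: (11/38) * 5 = 55/38
  E: (14/38) * 3 = 42/38
Sum = (52 + 55 + 42)/38 = 149/38

L = 149/38 = 3.9211 bits/symbol


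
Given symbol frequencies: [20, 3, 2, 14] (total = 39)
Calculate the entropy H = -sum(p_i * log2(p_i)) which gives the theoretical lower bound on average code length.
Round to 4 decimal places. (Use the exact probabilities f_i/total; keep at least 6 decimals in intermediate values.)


Per-symbol terms -p_i * log2(p_i) with p_i = f_i/39:
  p = 20/39 = 0.512821: log2(p) = -0.963474, -p*log2(p) = 0.494089
  p = 3/39 = 0.076923: log2(p) = -3.700440, -p*log2(p) = 0.284649
  p = 2/39 = 0.051282: log2(p) = -4.285402, -p*log2(p) = 0.219764
  p = 14/39 = 0.358974: log2(p) = -1.478047, -p*log2(p) = 0.530581
H = 0.494089 + 0.284649 + 0.219764 + 0.530581 = 1.529083

H = 1.5291 bits/symbol


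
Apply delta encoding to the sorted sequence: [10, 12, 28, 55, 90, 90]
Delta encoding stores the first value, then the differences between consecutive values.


First value: 10
Deltas:
  12 - 10 = 2
  28 - 12 = 16
  55 - 28 = 27
  90 - 55 = 35
  90 - 90 = 0


Delta encoded: [10, 2, 16, 27, 35, 0]


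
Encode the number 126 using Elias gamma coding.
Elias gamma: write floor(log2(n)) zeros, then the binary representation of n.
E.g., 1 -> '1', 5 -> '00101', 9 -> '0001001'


num_bits = floor(log2(126)) + 1 = 7
leading_zeros = num_bits - 1 = 6
binary(126) = 1111110

Elias gamma(126) = '000000' + '1111110' = 0000001111110 (13 bits)


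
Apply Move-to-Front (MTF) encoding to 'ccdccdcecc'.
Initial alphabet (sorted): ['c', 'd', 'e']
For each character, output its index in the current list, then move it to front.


MTF encoding:
'c': index 0 in ['c', 'd', 'e'] -> ['c', 'd', 'e']
'c': index 0 in ['c', 'd', 'e'] -> ['c', 'd', 'e']
'd': index 1 in ['c', 'd', 'e'] -> ['d', 'c', 'e']
'c': index 1 in ['d', 'c', 'e'] -> ['c', 'd', 'e']
'c': index 0 in ['c', 'd', 'e'] -> ['c', 'd', 'e']
'd': index 1 in ['c', 'd', 'e'] -> ['d', 'c', 'e']
'c': index 1 in ['d', 'c', 'e'] -> ['c', 'd', 'e']
'e': index 2 in ['c', 'd', 'e'] -> ['e', 'c', 'd']
'c': index 1 in ['e', 'c', 'd'] -> ['c', 'e', 'd']
'c': index 0 in ['c', 'e', 'd'] -> ['c', 'e', 'd']


Output: [0, 0, 1, 1, 0, 1, 1, 2, 1, 0]


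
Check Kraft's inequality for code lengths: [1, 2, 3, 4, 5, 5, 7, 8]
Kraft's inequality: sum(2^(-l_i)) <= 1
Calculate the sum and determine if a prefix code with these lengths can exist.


Sum = 2^(-1) + 2^(-2) + 2^(-3) + 2^(-4) + 2^(-5) + 2^(-5) + 2^(-7) + 2^(-8)
    = 0.5 + 0.25 + 0.125 + 0.0625 + 0.03125 + 0.03125 + 0.0078125 + 0.00390625
    = 259/256 = 1.01171875
Since 1.01171875 > 1, Kraft's inequality is NOT satisfied.
A prefix code with these lengths CANNOT exist.

Kraft sum = 1.01171875. Not satisfied.


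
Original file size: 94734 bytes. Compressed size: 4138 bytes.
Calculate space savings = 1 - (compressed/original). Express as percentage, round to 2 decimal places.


ratio = compressed/original = 4138/94734 = 0.04368
savings = 1 - ratio = 1 - 0.04368 = 0.95632
as a percentage: 0.95632 * 100 = 95.63%

Space savings = 1 - 4138/94734 = 95.63%


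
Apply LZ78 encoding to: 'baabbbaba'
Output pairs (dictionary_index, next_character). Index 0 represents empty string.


LZ78 encoding steps:
Dictionary: {0: ''}
Step 1: w='' (idx 0), next='b' -> output (0, 'b'), add 'b' as idx 1
Step 2: w='' (idx 0), next='a' -> output (0, 'a'), add 'a' as idx 2
Step 3: w='a' (idx 2), next='b' -> output (2, 'b'), add 'ab' as idx 3
Step 4: w='b' (idx 1), next='b' -> output (1, 'b'), add 'bb' as idx 4
Step 5: w='ab' (idx 3), next='a' -> output (3, 'a'), add 'aba' as idx 5


Encoded: [(0, 'b'), (0, 'a'), (2, 'b'), (1, 'b'), (3, 'a')]


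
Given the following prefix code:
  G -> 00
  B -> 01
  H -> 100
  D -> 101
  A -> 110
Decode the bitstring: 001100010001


Decoding step by step:
Bits 00 -> G
Bits 110 -> A
Bits 00 -> G
Bits 100 -> H
Bits 01 -> B


Decoded message: GAGHB


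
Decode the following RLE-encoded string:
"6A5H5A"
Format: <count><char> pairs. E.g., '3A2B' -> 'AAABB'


Expanding each <count><char> pair:
  6A -> 'AAAAAA'
  5H -> 'HHHHH'
  5A -> 'AAAAA'

Decoded = AAAAAAHHHHHAAAAA


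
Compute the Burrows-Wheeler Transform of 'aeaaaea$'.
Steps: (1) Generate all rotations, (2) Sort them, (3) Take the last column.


Rotations (sorted):
  0: $aeaaaea -> last char: a
  1: a$aeaaae -> last char: e
  2: aaaea$ae -> last char: e
  3: aaea$aea -> last char: a
  4: aea$aeaa -> last char: a
  5: aeaaaea$ -> last char: $
  6: ea$aeaaa -> last char: a
  7: eaaaea$a -> last char: a


BWT = aeeaa$aa


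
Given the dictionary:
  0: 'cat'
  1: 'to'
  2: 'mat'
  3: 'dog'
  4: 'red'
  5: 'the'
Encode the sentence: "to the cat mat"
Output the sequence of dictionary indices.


Look up each word in the dictionary:
  'to' -> 1
  'the' -> 5
  'cat' -> 0
  'mat' -> 2

Encoded: [1, 5, 0, 2]


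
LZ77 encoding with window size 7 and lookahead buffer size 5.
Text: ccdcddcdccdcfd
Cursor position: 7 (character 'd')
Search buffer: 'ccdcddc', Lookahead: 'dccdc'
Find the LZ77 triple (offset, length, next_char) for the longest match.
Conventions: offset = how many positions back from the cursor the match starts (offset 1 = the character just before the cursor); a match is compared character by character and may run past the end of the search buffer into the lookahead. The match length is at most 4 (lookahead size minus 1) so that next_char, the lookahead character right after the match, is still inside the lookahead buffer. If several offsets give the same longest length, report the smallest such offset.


Try each offset into the search buffer:
  offset=1 (pos 6, char 'c'): match length 0
  offset=2 (pos 5, char 'd'): match length 2
  offset=3 (pos 4, char 'd'): match length 1
  offset=4 (pos 3, char 'c'): match length 0
  offset=5 (pos 2, char 'd'): match length 2
  offset=6 (pos 1, char 'c'): match length 0
  offset=7 (pos 0, char 'c'): match length 0
Longest match has length 2, found at offsets 2, 5; take the smallest, offset 2.
next_char = character at position 7 + 2 = 9 -> 'c'

Best match: offset=2, length=2 (matching 'dc' starting at position 5)
LZ77 triple: (2, 2, 'c')


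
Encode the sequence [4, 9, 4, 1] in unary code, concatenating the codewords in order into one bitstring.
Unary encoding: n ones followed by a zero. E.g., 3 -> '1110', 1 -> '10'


Encode each number as n ones followed by a terminating 0:
  4 -> 11110 (5 bits)
  9 -> 1111111110 (10 bits)
  4 -> 11110 (5 bits)
  1 -> 10 (2 bits)
Total length = 5 + 10 + 5 + 2 = 22 bits.

Unary([4, 9, 4, 1]) = 1111011111111101111010 (22 bits)


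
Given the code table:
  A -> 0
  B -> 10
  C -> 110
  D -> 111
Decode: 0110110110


Decoding:
0 -> A
110 -> C
110 -> C
110 -> C


Result: ACCC


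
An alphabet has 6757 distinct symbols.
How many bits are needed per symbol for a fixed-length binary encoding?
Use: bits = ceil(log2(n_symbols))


log2(6757) = 12.7222
Bracket: 2^12 = 4096 < 6757 <= 2^13 = 8192
So ceil(log2(6757)) = 13

bits = ceil(log2(6757)) = ceil(12.7222) = 13 bits


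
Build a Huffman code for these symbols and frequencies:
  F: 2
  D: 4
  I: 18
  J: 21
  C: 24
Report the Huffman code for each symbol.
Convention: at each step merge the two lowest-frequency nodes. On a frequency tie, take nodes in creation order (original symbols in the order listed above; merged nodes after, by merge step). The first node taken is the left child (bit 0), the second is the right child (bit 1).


Huffman tree construction:
Step 1: Merge F(2) + D(4) = 6
Step 2: Merge (F+D)(6) + I(18) = 24
Step 3: Merge J(21) + C(24) = 45
Step 4: Merge ((F+D)+I)(24) + (J+C)(45) = 69
Read each symbol's code off the tree from the root (left child = 0, right child = 1).

Codes:
  F: 000 (length 3)
  D: 001 (length 3)
  I: 01 (length 2)
  J: 10 (length 2)
  C: 11 (length 2)
Average code length: 144/69 = 2.0870 bits/symbol


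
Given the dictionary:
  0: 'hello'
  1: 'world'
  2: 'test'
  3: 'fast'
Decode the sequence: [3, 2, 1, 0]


Look up each index in the dictionary:
  3 -> 'fast'
  2 -> 'test'
  1 -> 'world'
  0 -> 'hello'

Decoded: "fast test world hello"


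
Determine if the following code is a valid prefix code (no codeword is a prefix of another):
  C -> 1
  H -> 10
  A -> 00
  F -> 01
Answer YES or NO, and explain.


Checking each pair (does one codeword prefix another?):
  C='1' vs H='10': prefix -- VIOLATION

NO -- this is NOT a valid prefix code. C (1) is a prefix of H (10).


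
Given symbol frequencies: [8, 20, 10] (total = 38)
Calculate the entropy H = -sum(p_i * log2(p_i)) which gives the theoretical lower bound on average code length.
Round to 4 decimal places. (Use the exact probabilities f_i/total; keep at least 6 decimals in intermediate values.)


Per-symbol terms -p_i * log2(p_i) with p_i = f_i/38:
  p = 8/38 = 0.210526: log2(p) = -2.247928, -p*log2(p) = 0.473248
  p = 20/38 = 0.526316: log2(p) = -0.925999, -p*log2(p) = 0.487368
  p = 10/38 = 0.263158: log2(p) = -1.925999, -p*log2(p) = 0.506842
H = 0.473248 + 0.487368 + 0.506842 = 1.467458

H = 1.4675 bits/symbol


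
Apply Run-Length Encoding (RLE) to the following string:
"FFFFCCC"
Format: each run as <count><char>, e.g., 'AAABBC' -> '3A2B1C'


Scanning runs left to right:
  i=0: run of 'F' x 4 -> '4F'
  i=4: run of 'C' x 3 -> '3C'

RLE = 4F3C


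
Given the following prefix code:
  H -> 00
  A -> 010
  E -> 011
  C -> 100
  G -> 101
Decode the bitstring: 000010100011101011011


Decoding step by step:
Bits 00 -> H
Bits 00 -> H
Bits 101 -> G
Bits 00 -> H
Bits 011 -> E
Bits 101 -> G
Bits 011 -> E
Bits 011 -> E


Decoded message: HHGHEGEE


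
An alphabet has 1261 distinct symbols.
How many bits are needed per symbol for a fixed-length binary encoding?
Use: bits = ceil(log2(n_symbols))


log2(1261) = 10.3004
Bracket: 2^10 = 1024 < 1261 <= 2^11 = 2048
So ceil(log2(1261)) = 11

bits = ceil(log2(1261)) = ceil(10.3004) = 11 bits


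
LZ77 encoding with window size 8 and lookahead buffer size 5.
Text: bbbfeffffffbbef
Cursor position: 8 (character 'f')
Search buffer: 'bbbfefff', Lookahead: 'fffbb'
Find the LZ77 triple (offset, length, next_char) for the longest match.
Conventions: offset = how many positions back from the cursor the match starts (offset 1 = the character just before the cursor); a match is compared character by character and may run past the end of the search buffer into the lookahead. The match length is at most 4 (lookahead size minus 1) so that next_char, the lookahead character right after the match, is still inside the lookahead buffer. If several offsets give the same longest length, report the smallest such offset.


Try each offset into the search buffer:
  offset=1 (pos 7, char 'f'): match length 3
  offset=2 (pos 6, char 'f'): match length 3
  offset=3 (pos 5, char 'f'): match length 3
  offset=4 (pos 4, char 'e'): match length 0
  offset=5 (pos 3, char 'f'): match length 1
  offset=6 (pos 2, char 'b'): match length 0
  offset=7 (pos 1, char 'b'): match length 0
  offset=8 (pos 0, char 'b'): match length 0
Longest match has length 3, found at offsets 1, 2, 3; take the smallest, offset 1.
next_char = character at position 8 + 3 = 11 -> 'b'

Best match: offset=1, length=3 (matching 'fff' starting at position 7)
LZ77 triple: (1, 3, 'b')


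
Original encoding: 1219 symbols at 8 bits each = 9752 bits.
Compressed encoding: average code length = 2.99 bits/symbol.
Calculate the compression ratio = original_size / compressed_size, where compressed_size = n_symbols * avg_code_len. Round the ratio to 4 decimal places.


original_size = n_symbols * orig_bits = 1219 * 8 = 9752 bits
compressed_size = n_symbols * avg_code_len = 1219 * 2.99 = 3644.81 bits
ratio = original_size / compressed_size = 9752 / 3644.81 = 2.6756

Compression ratio = 2.6756


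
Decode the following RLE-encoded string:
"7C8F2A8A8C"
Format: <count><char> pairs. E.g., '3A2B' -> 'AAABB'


Expanding each <count><char> pair:
  7C -> 'CCCCCCC'
  8F -> 'FFFFFFFF'
  2A -> 'AA'
  8A -> 'AAAAAAAA'
  8C -> 'CCCCCCCC'

Decoded = CCCCCCCFFFFFFFFAAAAAAAAAACCCCCCCC


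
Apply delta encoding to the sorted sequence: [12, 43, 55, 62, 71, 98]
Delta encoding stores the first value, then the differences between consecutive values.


First value: 12
Deltas:
  43 - 12 = 31
  55 - 43 = 12
  62 - 55 = 7
  71 - 62 = 9
  98 - 71 = 27


Delta encoded: [12, 31, 12, 7, 9, 27]


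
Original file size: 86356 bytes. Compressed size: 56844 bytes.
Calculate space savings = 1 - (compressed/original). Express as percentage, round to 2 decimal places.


ratio = compressed/original = 56844/86356 = 0.658252
savings = 1 - ratio = 1 - 0.658252 = 0.341748
as a percentage: 0.341748 * 100 = 34.17%

Space savings = 1 - 56844/86356 = 34.17%


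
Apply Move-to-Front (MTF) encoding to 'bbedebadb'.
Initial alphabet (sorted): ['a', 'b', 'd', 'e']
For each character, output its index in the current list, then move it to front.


MTF encoding:
'b': index 1 in ['a', 'b', 'd', 'e'] -> ['b', 'a', 'd', 'e']
'b': index 0 in ['b', 'a', 'd', 'e'] -> ['b', 'a', 'd', 'e']
'e': index 3 in ['b', 'a', 'd', 'e'] -> ['e', 'b', 'a', 'd']
'd': index 3 in ['e', 'b', 'a', 'd'] -> ['d', 'e', 'b', 'a']
'e': index 1 in ['d', 'e', 'b', 'a'] -> ['e', 'd', 'b', 'a']
'b': index 2 in ['e', 'd', 'b', 'a'] -> ['b', 'e', 'd', 'a']
'a': index 3 in ['b', 'e', 'd', 'a'] -> ['a', 'b', 'e', 'd']
'd': index 3 in ['a', 'b', 'e', 'd'] -> ['d', 'a', 'b', 'e']
'b': index 2 in ['d', 'a', 'b', 'e'] -> ['b', 'd', 'a', 'e']


Output: [1, 0, 3, 3, 1, 2, 3, 3, 2]


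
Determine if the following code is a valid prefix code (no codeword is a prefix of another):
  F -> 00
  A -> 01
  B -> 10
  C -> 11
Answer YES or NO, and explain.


Checking each pair (does one codeword prefix another?):
  F='00' vs A='01': no prefix
  F='00' vs B='10': no prefix
  F='00' vs C='11': no prefix
  A='01' vs F='00': no prefix
  A='01' vs B='10': no prefix
  A='01' vs C='11': no prefix
  B='10' vs F='00': no prefix
  B='10' vs A='01': no prefix
  B='10' vs C='11': no prefix
  C='11' vs F='00': no prefix
  C='11' vs A='01': no prefix
  C='11' vs B='10': no prefix
No violation found over all pairs.

YES -- this is a valid prefix code. No codeword is a prefix of any other codeword.


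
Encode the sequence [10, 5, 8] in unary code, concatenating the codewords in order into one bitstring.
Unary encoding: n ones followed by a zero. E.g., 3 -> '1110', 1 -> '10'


Encode each number as n ones followed by a terminating 0:
  10 -> 11111111110 (11 bits)
  5 -> 111110 (6 bits)
  8 -> 111111110 (9 bits)
Total length = 11 + 6 + 9 = 26 bits.

Unary([10, 5, 8]) = 11111111110111110111111110 (26 bits)


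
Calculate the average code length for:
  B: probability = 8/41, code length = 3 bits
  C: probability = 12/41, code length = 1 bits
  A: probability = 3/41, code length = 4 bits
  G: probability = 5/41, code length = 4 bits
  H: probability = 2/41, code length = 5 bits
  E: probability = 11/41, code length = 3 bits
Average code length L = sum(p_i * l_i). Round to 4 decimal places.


Weighted contributions p_i * l_i:
  B: (8/41) * 3 = 24/41
  C: (12/41) * 1 = 12/41
  A: (3/41) * 4 = 12/41
  G: (5/41) * 4 = 20/41
  H: (2/41) * 5 = 10/41
  E: (11/41) * 3 = 33/41
Sum = (24 + 12 + 12 + 20 + 10 + 33)/41 = 111/41

L = 111/41 = 2.7073 bits/symbol


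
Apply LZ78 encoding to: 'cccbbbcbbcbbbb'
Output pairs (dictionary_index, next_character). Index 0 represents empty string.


LZ78 encoding steps:
Dictionary: {0: ''}
Step 1: w='' (idx 0), next='c' -> output (0, 'c'), add 'c' as idx 1
Step 2: w='c' (idx 1), next='c' -> output (1, 'c'), add 'cc' as idx 2
Step 3: w='' (idx 0), next='b' -> output (0, 'b'), add 'b' as idx 3
Step 4: w='b' (idx 3), next='b' -> output (3, 'b'), add 'bb' as idx 4
Step 5: w='c' (idx 1), next='b' -> output (1, 'b'), add 'cb' as idx 5
Step 6: w='b' (idx 3), next='c' -> output (3, 'c'), add 'bc' as idx 6
Step 7: w='bb' (idx 4), next='b' -> output (4, 'b'), add 'bbb' as idx 7
Step 8: w='b' (idx 3), end of input -> output (3, '')


Encoded: [(0, 'c'), (1, 'c'), (0, 'b'), (3, 'b'), (1, 'b'), (3, 'c'), (4, 'b'), (3, '')]


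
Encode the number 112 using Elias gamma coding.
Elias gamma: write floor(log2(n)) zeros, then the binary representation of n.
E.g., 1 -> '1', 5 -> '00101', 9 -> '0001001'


num_bits = floor(log2(112)) + 1 = 7
leading_zeros = num_bits - 1 = 6
binary(112) = 1110000

Elias gamma(112) = '000000' + '1110000' = 0000001110000 (13 bits)


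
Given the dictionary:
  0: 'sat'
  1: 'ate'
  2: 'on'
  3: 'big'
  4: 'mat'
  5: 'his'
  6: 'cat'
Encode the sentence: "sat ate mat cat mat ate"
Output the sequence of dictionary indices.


Look up each word in the dictionary:
  'sat' -> 0
  'ate' -> 1
  'mat' -> 4
  'cat' -> 6
  'mat' -> 4
  'ate' -> 1

Encoded: [0, 1, 4, 6, 4, 1]


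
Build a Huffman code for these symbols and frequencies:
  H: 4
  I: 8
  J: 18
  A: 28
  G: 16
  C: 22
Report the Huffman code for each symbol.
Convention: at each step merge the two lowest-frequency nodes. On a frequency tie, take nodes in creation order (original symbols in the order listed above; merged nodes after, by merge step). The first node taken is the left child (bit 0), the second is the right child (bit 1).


Huffman tree construction:
Step 1: Merge H(4) + I(8) = 12
Step 2: Merge (H+I)(12) + G(16) = 28
Step 3: Merge J(18) + C(22) = 40
Step 4: Merge A(28) + ((H+I)+G)(28) = 56
Step 5: Merge (J+C)(40) + (A+((H+I)+G))(56) = 96
Read each symbol's code off the tree from the root (left child = 0, right child = 1).

Codes:
  H: 1100 (length 4)
  I: 1101 (length 4)
  J: 00 (length 2)
  A: 10 (length 2)
  G: 111 (length 3)
  C: 01 (length 2)
Average code length: 232/96 = 2.4167 bits/symbol


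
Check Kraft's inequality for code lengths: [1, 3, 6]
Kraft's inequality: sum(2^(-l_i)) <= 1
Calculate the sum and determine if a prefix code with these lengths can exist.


Sum = 2^(-1) + 2^(-3) + 2^(-6)
    = 0.5 + 0.125 + 0.015625
    = 41/64 = 0.640625
Since 0.640625 <= 1, Kraft's inequality IS satisfied.
A prefix code with these lengths CAN exist.

Kraft sum = 0.640625. Satisfied.


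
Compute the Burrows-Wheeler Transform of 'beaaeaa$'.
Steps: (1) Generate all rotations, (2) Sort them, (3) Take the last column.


Rotations (sorted):
  0: $beaaeaa -> last char: a
  1: a$beaaea -> last char: a
  2: aa$beaae -> last char: e
  3: aaeaa$be -> last char: e
  4: aeaa$bea -> last char: a
  5: beaaeaa$ -> last char: $
  6: eaa$beaa -> last char: a
  7: eaaeaa$b -> last char: b


BWT = aaeea$ab


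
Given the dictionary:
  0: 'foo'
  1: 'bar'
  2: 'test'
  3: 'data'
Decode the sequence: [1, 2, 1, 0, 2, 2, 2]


Look up each index in the dictionary:
  1 -> 'bar'
  2 -> 'test'
  1 -> 'bar'
  0 -> 'foo'
  2 -> 'test'
  2 -> 'test'
  2 -> 'test'

Decoded: "bar test bar foo test test test"


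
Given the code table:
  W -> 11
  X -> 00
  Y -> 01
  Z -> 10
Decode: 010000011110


Decoding:
01 -> Y
00 -> X
00 -> X
01 -> Y
11 -> W
10 -> Z


Result: YXXYWZ


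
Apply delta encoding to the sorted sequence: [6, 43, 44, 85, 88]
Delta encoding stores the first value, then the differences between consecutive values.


First value: 6
Deltas:
  43 - 6 = 37
  44 - 43 = 1
  85 - 44 = 41
  88 - 85 = 3


Delta encoded: [6, 37, 1, 41, 3]


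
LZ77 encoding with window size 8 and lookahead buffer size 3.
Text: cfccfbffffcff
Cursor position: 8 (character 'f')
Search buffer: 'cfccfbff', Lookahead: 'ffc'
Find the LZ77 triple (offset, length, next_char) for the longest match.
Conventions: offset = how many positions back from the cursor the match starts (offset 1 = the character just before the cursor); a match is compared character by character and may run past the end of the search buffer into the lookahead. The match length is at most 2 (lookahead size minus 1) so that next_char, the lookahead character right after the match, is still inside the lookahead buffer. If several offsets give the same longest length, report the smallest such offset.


Try each offset into the search buffer:
  offset=1 (pos 7, char 'f'): match length 2
  offset=2 (pos 6, char 'f'): match length 2
  offset=3 (pos 5, char 'b'): match length 0
  offset=4 (pos 4, char 'f'): match length 1
  offset=5 (pos 3, char 'c'): match length 0
  offset=6 (pos 2, char 'c'): match length 0
  offset=7 (pos 1, char 'f'): match length 1
  offset=8 (pos 0, char 'c'): match length 0
Longest match has length 2, found at offsets 1, 2; take the smallest, offset 1.
next_char = character at position 8 + 2 = 10 -> 'c'

Best match: offset=1, length=2 (matching 'ff' starting at position 7)
LZ77 triple: (1, 2, 'c')


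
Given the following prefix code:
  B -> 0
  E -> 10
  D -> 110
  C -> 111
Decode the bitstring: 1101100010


Decoding step by step:
Bits 110 -> D
Bits 110 -> D
Bits 0 -> B
Bits 0 -> B
Bits 10 -> E


Decoded message: DDBBE


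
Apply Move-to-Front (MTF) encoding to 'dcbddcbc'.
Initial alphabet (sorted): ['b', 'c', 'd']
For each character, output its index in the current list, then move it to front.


MTF encoding:
'd': index 2 in ['b', 'c', 'd'] -> ['d', 'b', 'c']
'c': index 2 in ['d', 'b', 'c'] -> ['c', 'd', 'b']
'b': index 2 in ['c', 'd', 'b'] -> ['b', 'c', 'd']
'd': index 2 in ['b', 'c', 'd'] -> ['d', 'b', 'c']
'd': index 0 in ['d', 'b', 'c'] -> ['d', 'b', 'c']
'c': index 2 in ['d', 'b', 'c'] -> ['c', 'd', 'b']
'b': index 2 in ['c', 'd', 'b'] -> ['b', 'c', 'd']
'c': index 1 in ['b', 'c', 'd'] -> ['c', 'b', 'd']


Output: [2, 2, 2, 2, 0, 2, 2, 1]


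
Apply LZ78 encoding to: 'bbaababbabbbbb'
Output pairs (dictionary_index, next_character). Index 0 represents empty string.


LZ78 encoding steps:
Dictionary: {0: ''}
Step 1: w='' (idx 0), next='b' -> output (0, 'b'), add 'b' as idx 1
Step 2: w='b' (idx 1), next='a' -> output (1, 'a'), add 'ba' as idx 2
Step 3: w='' (idx 0), next='a' -> output (0, 'a'), add 'a' as idx 3
Step 4: w='ba' (idx 2), next='b' -> output (2, 'b'), add 'bab' as idx 4
Step 5: w='bab' (idx 4), next='b' -> output (4, 'b'), add 'babb' as idx 5
Step 6: w='b' (idx 1), next='b' -> output (1, 'b'), add 'bb' as idx 6
Step 7: w='b' (idx 1), end of input -> output (1, '')


Encoded: [(0, 'b'), (1, 'a'), (0, 'a'), (2, 'b'), (4, 'b'), (1, 'b'), (1, '')]


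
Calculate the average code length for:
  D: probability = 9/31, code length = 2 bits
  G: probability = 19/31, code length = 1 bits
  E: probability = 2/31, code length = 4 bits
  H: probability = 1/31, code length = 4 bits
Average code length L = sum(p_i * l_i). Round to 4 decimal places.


Weighted contributions p_i * l_i:
  D: (9/31) * 2 = 18/31
  G: (19/31) * 1 = 19/31
  E: (2/31) * 4 = 8/31
  H: (1/31) * 4 = 4/31
Sum = (18 + 19 + 8 + 4)/31 = 49/31

L = 49/31 = 1.5806 bits/symbol


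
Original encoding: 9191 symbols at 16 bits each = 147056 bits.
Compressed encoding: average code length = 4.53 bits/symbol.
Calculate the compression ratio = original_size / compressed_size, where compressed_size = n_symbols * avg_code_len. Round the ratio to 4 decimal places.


original_size = n_symbols * orig_bits = 9191 * 16 = 147056 bits
compressed_size = n_symbols * avg_code_len = 9191 * 4.53 = 41635.23 bits
ratio = original_size / compressed_size = 147056 / 41635.23 = 3.532

Compression ratio = 3.532


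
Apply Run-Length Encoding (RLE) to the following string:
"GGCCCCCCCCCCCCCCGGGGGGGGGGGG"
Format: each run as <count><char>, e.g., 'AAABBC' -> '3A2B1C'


Scanning runs left to right:
  i=0: run of 'G' x 2 -> '2G'
  i=2: run of 'C' x 14 -> '14C'
  i=16: run of 'G' x 12 -> '12G'

RLE = 2G14C12G


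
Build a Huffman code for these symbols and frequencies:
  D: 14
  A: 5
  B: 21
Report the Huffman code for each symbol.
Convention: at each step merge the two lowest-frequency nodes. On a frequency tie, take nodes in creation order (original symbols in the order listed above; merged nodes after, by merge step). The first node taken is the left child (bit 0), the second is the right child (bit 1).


Huffman tree construction:
Step 1: Merge A(5) + D(14) = 19
Step 2: Merge (A+D)(19) + B(21) = 40
Read each symbol's code off the tree from the root (left child = 0, right child = 1).

Codes:
  D: 01 (length 2)
  A: 00 (length 2)
  B: 1 (length 1)
Average code length: 59/40 = 1.4750 bits/symbol


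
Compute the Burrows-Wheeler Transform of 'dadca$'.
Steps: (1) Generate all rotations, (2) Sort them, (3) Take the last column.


Rotations (sorted):
  0: $dadca -> last char: a
  1: a$dadc -> last char: c
  2: adca$d -> last char: d
  3: ca$dad -> last char: d
  4: dadca$ -> last char: $
  5: dca$da -> last char: a


BWT = acdd$a


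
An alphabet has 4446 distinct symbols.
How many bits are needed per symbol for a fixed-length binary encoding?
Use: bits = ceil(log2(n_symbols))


log2(4446) = 12.1183
Bracket: 2^12 = 4096 < 4446 <= 2^13 = 8192
So ceil(log2(4446)) = 13

bits = ceil(log2(4446)) = ceil(12.1183) = 13 bits


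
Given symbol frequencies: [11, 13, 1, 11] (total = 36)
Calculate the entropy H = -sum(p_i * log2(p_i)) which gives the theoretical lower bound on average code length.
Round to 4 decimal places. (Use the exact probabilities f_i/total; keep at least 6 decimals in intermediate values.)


Per-symbol terms -p_i * log2(p_i) with p_i = f_i/36:
  p = 11/36 = 0.305556: log2(p) = -1.710493, -p*log2(p) = 0.522651
  p = 13/36 = 0.361111: log2(p) = -1.469485, -p*log2(p) = 0.530647
  p = 1/36 = 0.027778: log2(p) = -5.169925, -p*log2(p) = 0.143609
  p = 11/36 = 0.305556: log2(p) = -1.710493, -p*log2(p) = 0.522651
H = 0.522651 + 0.530647 + 0.143609 + 0.522651 = 1.719558

H = 1.7196 bits/symbol


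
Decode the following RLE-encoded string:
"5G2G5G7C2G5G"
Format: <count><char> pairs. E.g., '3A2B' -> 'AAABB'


Expanding each <count><char> pair:
  5G -> 'GGGGG'
  2G -> 'GG'
  5G -> 'GGGGG'
  7C -> 'CCCCCCC'
  2G -> 'GG'
  5G -> 'GGGGG'

Decoded = GGGGGGGGGGGGCCCCCCCGGGGGGG


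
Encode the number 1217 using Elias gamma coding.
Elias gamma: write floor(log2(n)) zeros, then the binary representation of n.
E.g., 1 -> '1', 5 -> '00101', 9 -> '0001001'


num_bits = floor(log2(1217)) + 1 = 11
leading_zeros = num_bits - 1 = 10
binary(1217) = 10011000001

Elias gamma(1217) = '0000000000' + '10011000001' = 000000000010011000001 (21 bits)


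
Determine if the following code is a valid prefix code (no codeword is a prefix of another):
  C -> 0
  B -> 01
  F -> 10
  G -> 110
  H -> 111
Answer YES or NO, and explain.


Checking each pair (does one codeword prefix another?):
  C='0' vs B='01': prefix -- VIOLATION

NO -- this is NOT a valid prefix code. C (0) is a prefix of B (01).


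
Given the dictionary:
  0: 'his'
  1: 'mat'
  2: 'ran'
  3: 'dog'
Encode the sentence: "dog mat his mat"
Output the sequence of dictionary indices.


Look up each word in the dictionary:
  'dog' -> 3
  'mat' -> 1
  'his' -> 0
  'mat' -> 1

Encoded: [3, 1, 0, 1]


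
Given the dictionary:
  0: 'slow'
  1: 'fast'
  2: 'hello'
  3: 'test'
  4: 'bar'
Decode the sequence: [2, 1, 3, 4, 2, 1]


Look up each index in the dictionary:
  2 -> 'hello'
  1 -> 'fast'
  3 -> 'test'
  4 -> 'bar'
  2 -> 'hello'
  1 -> 'fast'

Decoded: "hello fast test bar hello fast"


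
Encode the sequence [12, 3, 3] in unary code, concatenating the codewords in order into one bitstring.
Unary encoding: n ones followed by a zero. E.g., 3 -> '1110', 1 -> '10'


Encode each number as n ones followed by a terminating 0:
  12 -> 1111111111110 (13 bits)
  3 -> 1110 (4 bits)
  3 -> 1110 (4 bits)
Total length = 13 + 4 + 4 = 21 bits.

Unary([12, 3, 3]) = 111111111111011101110 (21 bits)


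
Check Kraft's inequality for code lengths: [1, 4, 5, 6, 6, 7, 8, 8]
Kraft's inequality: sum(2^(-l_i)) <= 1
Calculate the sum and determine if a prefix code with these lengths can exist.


Sum = 2^(-1) + 2^(-4) + 2^(-5) + 2^(-6) + 2^(-6) + 2^(-7) + 2^(-8) + 2^(-8)
    = 0.5 + 0.0625 + 0.03125 + 0.015625 + 0.015625 + 0.0078125 + 0.00390625 + 0.00390625
    = 164/256 = 0.640625
Since 0.640625 <= 1, Kraft's inequality IS satisfied.
A prefix code with these lengths CAN exist.

Kraft sum = 0.640625. Satisfied.


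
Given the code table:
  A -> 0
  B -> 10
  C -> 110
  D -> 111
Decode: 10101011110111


Decoding:
10 -> B
10 -> B
10 -> B
111 -> D
10 -> B
111 -> D


Result: BBBDBD


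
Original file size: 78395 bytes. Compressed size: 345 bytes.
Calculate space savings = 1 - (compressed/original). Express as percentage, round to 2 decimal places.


ratio = compressed/original = 345/78395 = 0.004401
savings = 1 - ratio = 1 - 0.004401 = 0.995599
as a percentage: 0.995599 * 100 = 99.56%

Space savings = 1 - 345/78395 = 99.56%


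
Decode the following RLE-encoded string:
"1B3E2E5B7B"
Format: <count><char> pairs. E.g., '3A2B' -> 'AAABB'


Expanding each <count><char> pair:
  1B -> 'B'
  3E -> 'EEE'
  2E -> 'EE'
  5B -> 'BBBBB'
  7B -> 'BBBBBBB'

Decoded = BEEEEEBBBBBBBBBBBB
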